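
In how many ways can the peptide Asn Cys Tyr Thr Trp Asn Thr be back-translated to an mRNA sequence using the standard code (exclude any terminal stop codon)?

Asn: 2 codons.
Cys: 2 codons.
Tyr: 2 codons.
Thr: 4 codons.
Trp: 1 codon.
Asn: 2 codons.
Thr: 4 codons.
2 × 2 × 2 × 4 × 1 × 2 × 4 = 256.

256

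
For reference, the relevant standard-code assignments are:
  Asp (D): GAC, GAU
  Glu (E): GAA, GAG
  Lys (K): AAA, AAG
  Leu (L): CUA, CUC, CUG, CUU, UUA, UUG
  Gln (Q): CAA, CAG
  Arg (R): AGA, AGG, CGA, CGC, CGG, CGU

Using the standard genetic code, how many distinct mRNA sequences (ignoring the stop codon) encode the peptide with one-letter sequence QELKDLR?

3456

Gln: 2 codons.
Glu: 2 codons.
Leu: 6 codons.
Lys: 2 codons.
Asp: 2 codons.
Leu: 6 codons.
Arg: 6 codons.
2 × 2 × 6 × 2 × 2 × 6 × 6 = 3456.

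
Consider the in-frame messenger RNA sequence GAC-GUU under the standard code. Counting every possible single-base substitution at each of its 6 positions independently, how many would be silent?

4

Codon 1 (GAC, Asp): 1 synonymous substitution.
Codon 2 (GUU, Val): 3 synonymous substitutions.
Total: 1 + 3 = 4.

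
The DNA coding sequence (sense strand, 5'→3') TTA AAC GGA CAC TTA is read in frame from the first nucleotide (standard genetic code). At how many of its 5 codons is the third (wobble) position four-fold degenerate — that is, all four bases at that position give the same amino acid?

Codon 1 TTA (Leu): third position 2-fold.
Codon 2 AAC (Asn): third position 2-fold.
Codon 3 GGA (Gly): third position 4-fold.
Codon 4 CAC (His): third position 2-fold.
Codon 5 TTA (Leu): third position 2-fold.
Four-fold degenerate third positions: 1.

1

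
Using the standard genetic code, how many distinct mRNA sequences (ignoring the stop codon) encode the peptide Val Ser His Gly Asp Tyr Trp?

768

Val: 4 codons.
Ser: 6 codons.
His: 2 codons.
Gly: 4 codons.
Asp: 2 codons.
Tyr: 2 codons.
Trp: 1 codon.
4 × 6 × 2 × 4 × 2 × 2 × 1 = 768.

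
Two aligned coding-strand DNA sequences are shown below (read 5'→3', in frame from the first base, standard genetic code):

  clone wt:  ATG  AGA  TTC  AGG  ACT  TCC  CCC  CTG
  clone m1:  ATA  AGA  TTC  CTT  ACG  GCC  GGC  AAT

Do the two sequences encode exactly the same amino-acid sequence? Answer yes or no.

Codon 1: ATG Met / ATA Ile — nonsynonymous.
Codon 2: AGA Arg / AGA Arg — identical.
Codon 3: TTC Phe / TTC Phe — identical.
Codon 4: AGG Arg / CTT Leu — nonsynonymous.
Codon 5: ACT Thr / ACG Thr — synonymous.
Codon 6: TCC Ser / GCC Ala — nonsynonymous.
Codon 7: CCC Pro / GGC Gly — nonsynonymous.
Codon 8: CTG Leu / AAT Asn — nonsynonymous.
Nonsynonymous differences: 5 → different protein.

no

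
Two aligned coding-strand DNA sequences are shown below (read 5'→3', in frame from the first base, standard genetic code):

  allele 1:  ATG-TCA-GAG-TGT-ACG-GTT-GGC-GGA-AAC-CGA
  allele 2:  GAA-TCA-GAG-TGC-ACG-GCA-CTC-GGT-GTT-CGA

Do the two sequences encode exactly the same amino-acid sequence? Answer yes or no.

no

Codon 1: ATG Met / GAA Glu — nonsynonymous.
Codon 2: TCA Ser / TCA Ser — identical.
Codon 3: GAG Glu / GAG Glu — identical.
Codon 4: TGT Cys / TGC Cys — synonymous.
Codon 5: ACG Thr / ACG Thr — identical.
Codon 6: GTT Val / GCA Ala — nonsynonymous.
Codon 7: GGC Gly / CTC Leu — nonsynonymous.
Codon 8: GGA Gly / GGT Gly — synonymous.
Codon 9: AAC Asn / GTT Val — nonsynonymous.
Codon 10: CGA Arg / CGA Arg — identical.
Nonsynonymous differences: 4 → different protein.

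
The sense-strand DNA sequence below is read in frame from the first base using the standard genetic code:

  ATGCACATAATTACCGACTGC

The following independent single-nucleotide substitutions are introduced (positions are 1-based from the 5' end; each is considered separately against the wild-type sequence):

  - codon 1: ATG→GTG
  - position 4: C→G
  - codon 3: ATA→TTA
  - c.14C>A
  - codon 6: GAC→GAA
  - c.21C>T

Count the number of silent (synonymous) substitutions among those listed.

1

Codon 1: ATG (Met) → GTG (Val) — missense.
Codon 2: CAC (His) → GAC (Asp) — missense.
Codon 3: ATA (Ile) → TTA (Leu) — missense.
Codon 5: ACC (Thr) → AAC (Asn) — missense.
Codon 6: GAC (Asp) → GAA (Glu) — missense.
Codon 7: TGC (Cys) → TGT (Cys) — synonymous.
Synonymous: 1 of 6.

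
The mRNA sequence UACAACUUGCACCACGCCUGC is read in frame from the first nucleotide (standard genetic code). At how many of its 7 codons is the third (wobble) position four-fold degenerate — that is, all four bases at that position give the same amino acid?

1

Codon 1 UAC (Tyr): third position 2-fold.
Codon 2 AAC (Asn): third position 2-fold.
Codon 3 UUG (Leu): third position 2-fold.
Codon 4 CAC (His): third position 2-fold.
Codon 5 CAC (His): third position 2-fold.
Codon 6 GCC (Ala): third position 4-fold.
Codon 7 UGC (Cys): third position 2-fold.
Four-fold degenerate third positions: 1.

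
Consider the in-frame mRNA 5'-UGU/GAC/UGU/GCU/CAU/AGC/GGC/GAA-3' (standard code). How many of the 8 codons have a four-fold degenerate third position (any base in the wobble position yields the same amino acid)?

2

Codon 1 UGU (Cys): third position 2-fold.
Codon 2 GAC (Asp): third position 2-fold.
Codon 3 UGU (Cys): third position 2-fold.
Codon 4 GCU (Ala): third position 4-fold.
Codon 5 CAU (His): third position 2-fold.
Codon 6 AGC (Ser): third position 2-fold.
Codon 7 GGC (Gly): third position 4-fold.
Codon 8 GAA (Glu): third position 2-fold.
Four-fold degenerate third positions: 2.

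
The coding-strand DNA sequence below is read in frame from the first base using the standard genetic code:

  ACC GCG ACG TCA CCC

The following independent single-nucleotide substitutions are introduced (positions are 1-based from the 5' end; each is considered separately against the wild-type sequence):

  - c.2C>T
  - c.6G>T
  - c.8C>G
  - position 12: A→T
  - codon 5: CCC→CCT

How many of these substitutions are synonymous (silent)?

Codon 1: ACC (Thr) → ATC (Ile) — missense.
Codon 2: GCG (Ala) → GCT (Ala) — synonymous.
Codon 3: ACG (Thr) → AGG (Arg) — missense.
Codon 4: TCA (Ser) → TCT (Ser) — synonymous.
Codon 5: CCC (Pro) → CCT (Pro) — synonymous.
Synonymous: 3 of 5.

3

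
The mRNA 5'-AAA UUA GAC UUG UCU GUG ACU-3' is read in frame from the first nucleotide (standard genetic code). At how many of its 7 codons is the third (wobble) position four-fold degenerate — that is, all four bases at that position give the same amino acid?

Codon 1 AAA (Lys): third position 2-fold.
Codon 2 UUA (Leu): third position 2-fold.
Codon 3 GAC (Asp): third position 2-fold.
Codon 4 UUG (Leu): third position 2-fold.
Codon 5 UCU (Ser): third position 4-fold.
Codon 6 GUG (Val): third position 4-fold.
Codon 7 ACU (Thr): third position 4-fold.
Four-fold degenerate third positions: 3.

3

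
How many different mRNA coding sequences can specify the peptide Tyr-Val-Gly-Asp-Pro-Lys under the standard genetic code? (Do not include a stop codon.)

Tyr: 2 codons.
Val: 4 codons.
Gly: 4 codons.
Asp: 2 codons.
Pro: 4 codons.
Lys: 2 codons.
2 × 4 × 4 × 2 × 4 × 2 = 512.

512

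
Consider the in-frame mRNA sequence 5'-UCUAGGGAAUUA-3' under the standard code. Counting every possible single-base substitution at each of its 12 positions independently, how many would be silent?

8

Codon 1 (UCU, Ser): 3 synonymous substitutions.
Codon 2 (AGG, Arg): 2 synonymous substitutions.
Codon 3 (GAA, Glu): 1 synonymous substitution.
Codon 4 (UUA, Leu): 2 synonymous substitutions.
Total: 3 + 2 + 1 + 2 = 8.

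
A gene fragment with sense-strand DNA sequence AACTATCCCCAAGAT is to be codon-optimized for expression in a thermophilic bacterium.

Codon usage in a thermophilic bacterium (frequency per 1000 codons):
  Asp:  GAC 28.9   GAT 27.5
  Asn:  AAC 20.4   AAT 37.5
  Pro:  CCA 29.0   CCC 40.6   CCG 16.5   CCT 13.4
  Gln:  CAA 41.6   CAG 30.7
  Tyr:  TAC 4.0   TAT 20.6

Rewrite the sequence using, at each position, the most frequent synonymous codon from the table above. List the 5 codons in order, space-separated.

AAT TAT CCC CAA GAC

Codon 1 (Asn): best is AAT at 37.5.
Codon 2 (Tyr): best is TAT at 20.6.
Codon 3 (Pro): best is CCC at 40.6.
Codon 4 (Gln): best is CAA at 41.6.
Codon 5 (Asp): best is GAC at 28.9.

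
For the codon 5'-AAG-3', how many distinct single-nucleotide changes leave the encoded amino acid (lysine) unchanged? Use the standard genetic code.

1

Position 1: none → 0 synonymous.
Position 2: none → 0 synonymous.
Position 3: AAA → 1 synonymous.
Total: 0 + 0 + 1 = 1.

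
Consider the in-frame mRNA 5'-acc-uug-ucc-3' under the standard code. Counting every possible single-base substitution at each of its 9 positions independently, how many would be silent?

8

Codon 1 (ACC, Thr): 3 synonymous substitutions.
Codon 2 (UUG, Leu): 2 synonymous substitutions.
Codon 3 (UCC, Ser): 3 synonymous substitutions.
Total: 3 + 2 + 3 = 8.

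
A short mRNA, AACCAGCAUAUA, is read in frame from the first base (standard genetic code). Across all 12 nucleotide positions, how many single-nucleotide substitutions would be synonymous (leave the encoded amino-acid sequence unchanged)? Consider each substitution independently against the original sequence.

5

Codon 1 (AAC, Asn): 1 synonymous substitution.
Codon 2 (CAG, Gln): 1 synonymous substitution.
Codon 3 (CAU, His): 1 synonymous substitution.
Codon 4 (AUA, Ile): 2 synonymous substitutions.
Total: 1 + 1 + 1 + 2 = 5.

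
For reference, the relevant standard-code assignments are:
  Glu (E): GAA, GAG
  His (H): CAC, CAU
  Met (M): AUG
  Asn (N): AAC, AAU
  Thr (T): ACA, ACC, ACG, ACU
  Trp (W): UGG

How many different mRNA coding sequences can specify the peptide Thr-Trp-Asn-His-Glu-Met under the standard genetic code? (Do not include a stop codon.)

32

Thr: 4 codons.
Trp: 1 codon.
Asn: 2 codons.
His: 2 codons.
Glu: 2 codons.
Met: 1 codon.
4 × 1 × 2 × 2 × 2 × 1 = 32.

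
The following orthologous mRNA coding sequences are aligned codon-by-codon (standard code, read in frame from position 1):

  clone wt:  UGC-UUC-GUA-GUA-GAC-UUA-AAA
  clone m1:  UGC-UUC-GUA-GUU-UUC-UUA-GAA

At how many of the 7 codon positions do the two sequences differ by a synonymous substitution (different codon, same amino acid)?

1

Codon 1: UGC Cys / UGC Cys — identical.
Codon 2: UUC Phe / UUC Phe — identical.
Codon 3: GUA Val / GUA Val — identical.
Codon 4: GUA Val / GUU Val — synonymous.
Codon 5: GAC Asp / UUC Phe — nonsynonymous.
Codon 6: UUA Leu / UUA Leu — identical.
Codon 7: AAA Lys / GAA Glu — nonsynonymous.
Synonymous differences: 1.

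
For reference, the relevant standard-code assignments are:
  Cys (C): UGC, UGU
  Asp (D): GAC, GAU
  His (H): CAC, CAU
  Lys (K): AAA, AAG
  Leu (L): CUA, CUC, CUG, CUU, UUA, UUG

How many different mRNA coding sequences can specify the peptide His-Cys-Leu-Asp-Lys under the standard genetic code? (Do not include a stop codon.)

His: 2 codons.
Cys: 2 codons.
Leu: 6 codons.
Asp: 2 codons.
Lys: 2 codons.
2 × 2 × 6 × 2 × 2 = 96.

96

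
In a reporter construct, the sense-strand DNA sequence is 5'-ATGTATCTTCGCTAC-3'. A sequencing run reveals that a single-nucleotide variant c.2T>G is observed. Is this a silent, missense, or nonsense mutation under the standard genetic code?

Position 2 falls in codon 1: ATG → Met.
After the substitution the codon is AGG → Arg.
Met ≠ Arg, so this is a missense mutation.

missense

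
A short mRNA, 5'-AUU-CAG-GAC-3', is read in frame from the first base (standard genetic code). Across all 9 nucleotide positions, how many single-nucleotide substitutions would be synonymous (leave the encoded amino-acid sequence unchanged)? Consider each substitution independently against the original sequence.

4

Codon 1 (AUU, Ile): 2 synonymous substitutions.
Codon 2 (CAG, Gln): 1 synonymous substitution.
Codon 3 (GAC, Asp): 1 synonymous substitution.
Total: 2 + 1 + 1 = 4.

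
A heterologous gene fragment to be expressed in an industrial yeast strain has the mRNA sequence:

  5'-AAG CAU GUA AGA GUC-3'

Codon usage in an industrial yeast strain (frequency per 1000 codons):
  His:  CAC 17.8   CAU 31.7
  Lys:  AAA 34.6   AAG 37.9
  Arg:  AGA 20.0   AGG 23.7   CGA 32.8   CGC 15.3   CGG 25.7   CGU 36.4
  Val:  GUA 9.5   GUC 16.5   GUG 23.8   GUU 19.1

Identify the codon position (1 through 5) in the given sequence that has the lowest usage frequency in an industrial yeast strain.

3

Codon 1 AAG (Lys): 37.9 per 1000.
Codon 2 CAU (His): 31.7 per 1000.
Codon 3 GUA (Val): 9.5 per 1000.
Codon 4 AGA (Arg): 20.0 per 1000.
Codon 5 GUC (Val): 16.5 per 1000.
Lowest frequency is 9.5 at codon 3.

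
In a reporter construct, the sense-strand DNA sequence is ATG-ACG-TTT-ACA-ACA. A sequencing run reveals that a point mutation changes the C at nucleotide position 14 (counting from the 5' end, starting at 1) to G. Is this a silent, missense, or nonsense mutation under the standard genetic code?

missense

Position 14 falls in codon 5: ACA → Thr.
After the substitution the codon is AGA → Arg.
Thr ≠ Arg, so this is a missense mutation.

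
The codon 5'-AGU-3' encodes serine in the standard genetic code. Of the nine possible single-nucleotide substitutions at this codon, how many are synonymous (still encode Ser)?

Position 1: none → 0 synonymous.
Position 2: none → 0 synonymous.
Position 3: AGC → 1 synonymous.
Total: 0 + 0 + 1 = 1.

1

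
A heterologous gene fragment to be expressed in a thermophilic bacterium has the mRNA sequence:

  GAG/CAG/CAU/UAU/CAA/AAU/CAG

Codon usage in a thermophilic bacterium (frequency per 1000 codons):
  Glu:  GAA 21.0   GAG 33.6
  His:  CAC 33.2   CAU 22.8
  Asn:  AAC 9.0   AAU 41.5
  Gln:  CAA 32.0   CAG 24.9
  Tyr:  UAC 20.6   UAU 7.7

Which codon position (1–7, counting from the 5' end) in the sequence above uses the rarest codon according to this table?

4

Codon 1 GAG (Glu): 33.6 per 1000.
Codon 2 CAG (Gln): 24.9 per 1000.
Codon 3 CAU (His): 22.8 per 1000.
Codon 4 UAU (Tyr): 7.7 per 1000.
Codon 5 CAA (Gln): 32.0 per 1000.
Codon 6 AAU (Asn): 41.5 per 1000.
Codon 7 CAG (Gln): 24.9 per 1000.
Lowest frequency is 7.7 at codon 4.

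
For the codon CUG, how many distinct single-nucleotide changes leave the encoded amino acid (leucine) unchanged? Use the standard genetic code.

4

Position 1: UUG → 1 synonymous.
Position 2: none → 0 synonymous.
Position 3: CUU, CUC, CUA → 3 synonymous.
Total: 1 + 0 + 3 = 4.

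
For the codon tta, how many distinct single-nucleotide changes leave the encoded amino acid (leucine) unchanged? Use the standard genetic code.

Position 1: CTA → 1 synonymous.
Position 2: none → 0 synonymous.
Position 3: TTG → 1 synonymous.
Total: 1 + 0 + 1 = 2.

2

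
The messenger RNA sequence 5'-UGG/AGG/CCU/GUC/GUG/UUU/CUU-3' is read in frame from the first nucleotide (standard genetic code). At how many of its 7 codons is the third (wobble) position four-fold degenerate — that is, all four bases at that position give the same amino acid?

Codon 1 UGG (Trp): third position 1-fold.
Codon 2 AGG (Arg): third position 2-fold.
Codon 3 CCU (Pro): third position 4-fold.
Codon 4 GUC (Val): third position 4-fold.
Codon 5 GUG (Val): third position 4-fold.
Codon 6 UUU (Phe): third position 2-fold.
Codon 7 CUU (Leu): third position 4-fold.
Four-fold degenerate third positions: 4.

4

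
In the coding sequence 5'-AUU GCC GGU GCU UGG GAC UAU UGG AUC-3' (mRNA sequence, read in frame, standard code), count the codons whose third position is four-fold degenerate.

3

Codon 1 AUU (Ile): third position 3-fold.
Codon 2 GCC (Ala): third position 4-fold.
Codon 3 GGU (Gly): third position 4-fold.
Codon 4 GCU (Ala): third position 4-fold.
Codon 5 UGG (Trp): third position 1-fold.
Codon 6 GAC (Asp): third position 2-fold.
Codon 7 UAU (Tyr): third position 2-fold.
Codon 8 UGG (Trp): third position 1-fold.
Codon 9 AUC (Ile): third position 3-fold.
Four-fold degenerate third positions: 3.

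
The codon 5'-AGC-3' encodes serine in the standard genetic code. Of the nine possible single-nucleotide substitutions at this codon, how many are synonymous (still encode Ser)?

1

Position 1: none → 0 synonymous.
Position 2: none → 0 synonymous.
Position 3: AGU → 1 synonymous.
Total: 0 + 0 + 1 = 1.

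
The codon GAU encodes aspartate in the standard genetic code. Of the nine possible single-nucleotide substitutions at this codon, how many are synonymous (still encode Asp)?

Position 1: none → 0 synonymous.
Position 2: none → 0 synonymous.
Position 3: GAC → 1 synonymous.
Total: 0 + 0 + 1 = 1.

1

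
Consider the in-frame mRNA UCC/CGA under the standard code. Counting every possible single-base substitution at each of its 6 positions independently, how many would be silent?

Codon 1 (UCC, Ser): 3 synonymous substitutions.
Codon 2 (CGA, Arg): 4 synonymous substitutions.
Total: 3 + 4 = 7.

7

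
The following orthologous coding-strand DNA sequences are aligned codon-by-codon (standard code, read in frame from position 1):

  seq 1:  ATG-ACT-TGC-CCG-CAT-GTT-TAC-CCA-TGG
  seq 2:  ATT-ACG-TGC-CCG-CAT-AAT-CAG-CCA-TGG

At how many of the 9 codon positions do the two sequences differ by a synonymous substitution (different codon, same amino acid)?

Codon 1: ATG Met / ATT Ile — nonsynonymous.
Codon 2: ACT Thr / ACG Thr — synonymous.
Codon 3: TGC Cys / TGC Cys — identical.
Codon 4: CCG Pro / CCG Pro — identical.
Codon 5: CAT His / CAT His — identical.
Codon 6: GTT Val / AAT Asn — nonsynonymous.
Codon 7: TAC Tyr / CAG Gln — nonsynonymous.
Codon 8: CCA Pro / CCA Pro — identical.
Codon 9: TGG Trp / TGG Trp — identical.
Synonymous differences: 1.

1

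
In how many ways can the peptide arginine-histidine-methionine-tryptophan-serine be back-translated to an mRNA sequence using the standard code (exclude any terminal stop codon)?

Arg: 6 codons.
His: 2 codons.
Met: 1 codon.
Trp: 1 codon.
Ser: 6 codons.
6 × 2 × 1 × 1 × 6 = 72.

72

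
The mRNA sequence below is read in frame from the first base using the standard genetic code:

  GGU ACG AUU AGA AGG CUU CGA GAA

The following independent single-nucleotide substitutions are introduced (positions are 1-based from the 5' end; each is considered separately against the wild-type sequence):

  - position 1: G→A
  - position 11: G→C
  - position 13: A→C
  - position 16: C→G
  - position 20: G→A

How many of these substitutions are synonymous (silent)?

1

Codon 1: GGU (Gly) → AGU (Ser) — missense.
Codon 4: AGA (Arg) → ACA (Thr) — missense.
Codon 5: AGG (Arg) → CGG (Arg) — synonymous.
Codon 6: CUU (Leu) → GUU (Val) — missense.
Codon 7: CGA (Arg) → CAA (Gln) — missense.
Synonymous: 1 of 5.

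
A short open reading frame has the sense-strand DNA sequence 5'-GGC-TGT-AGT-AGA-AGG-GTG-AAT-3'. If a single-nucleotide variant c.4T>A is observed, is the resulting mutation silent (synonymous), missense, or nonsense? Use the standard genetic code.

missense

Position 4 falls in codon 2: TGT → Cys.
After the substitution the codon is AGT → Ser.
Cys ≠ Ser, so this is a missense mutation.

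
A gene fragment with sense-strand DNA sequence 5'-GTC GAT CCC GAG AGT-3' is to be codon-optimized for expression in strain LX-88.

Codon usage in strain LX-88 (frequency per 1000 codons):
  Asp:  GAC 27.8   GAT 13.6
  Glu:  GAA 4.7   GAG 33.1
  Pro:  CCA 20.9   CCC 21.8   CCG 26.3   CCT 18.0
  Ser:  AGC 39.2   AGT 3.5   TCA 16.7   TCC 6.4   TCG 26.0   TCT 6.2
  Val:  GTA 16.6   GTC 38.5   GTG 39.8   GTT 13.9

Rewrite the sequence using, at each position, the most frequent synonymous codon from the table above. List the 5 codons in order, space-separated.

Codon 1 (Val): best is GTG at 39.8.
Codon 2 (Asp): best is GAC at 27.8.
Codon 3 (Pro): best is CCG at 26.3.
Codon 4 (Glu): best is GAG at 33.1.
Codon 5 (Ser): best is AGC at 39.2.

GTG GAC CCG GAG AGC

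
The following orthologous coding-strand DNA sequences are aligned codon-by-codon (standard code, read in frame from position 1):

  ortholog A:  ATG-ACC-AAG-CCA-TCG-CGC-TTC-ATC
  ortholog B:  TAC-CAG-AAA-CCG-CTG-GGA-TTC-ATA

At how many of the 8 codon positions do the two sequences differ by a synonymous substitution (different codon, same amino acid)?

Codon 1: ATG Met / TAC Tyr — nonsynonymous.
Codon 2: ACC Thr / CAG Gln — nonsynonymous.
Codon 3: AAG Lys / AAA Lys — synonymous.
Codon 4: CCA Pro / CCG Pro — synonymous.
Codon 5: TCG Ser / CTG Leu — nonsynonymous.
Codon 6: CGC Arg / GGA Gly — nonsynonymous.
Codon 7: TTC Phe / TTC Phe — identical.
Codon 8: ATC Ile / ATA Ile — synonymous.
Synonymous differences: 3.

3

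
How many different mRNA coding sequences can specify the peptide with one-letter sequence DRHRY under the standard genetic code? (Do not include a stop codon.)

Asp: 2 codons.
Arg: 6 codons.
His: 2 codons.
Arg: 6 codons.
Tyr: 2 codons.
2 × 6 × 2 × 6 × 2 = 288.

288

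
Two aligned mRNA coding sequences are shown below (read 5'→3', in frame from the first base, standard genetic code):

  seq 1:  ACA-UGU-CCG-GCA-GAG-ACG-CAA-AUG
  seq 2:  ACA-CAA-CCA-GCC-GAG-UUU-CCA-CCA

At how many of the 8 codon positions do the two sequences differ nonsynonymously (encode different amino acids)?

4

Codon 1: ACA Thr / ACA Thr — identical.
Codon 2: UGU Cys / CAA Gln — nonsynonymous.
Codon 3: CCG Pro / CCA Pro — synonymous.
Codon 4: GCA Ala / GCC Ala — synonymous.
Codon 5: GAG Glu / GAG Glu — identical.
Codon 6: ACG Thr / UUU Phe — nonsynonymous.
Codon 7: CAA Gln / CCA Pro — nonsynonymous.
Codon 8: AUG Met / CCA Pro — nonsynonymous.
Nonsynonymous differences: 4.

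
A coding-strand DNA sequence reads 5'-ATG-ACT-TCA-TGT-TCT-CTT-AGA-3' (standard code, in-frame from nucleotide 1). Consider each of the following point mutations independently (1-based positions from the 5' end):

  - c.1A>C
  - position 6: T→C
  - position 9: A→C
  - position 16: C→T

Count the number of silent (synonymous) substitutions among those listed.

2

Codon 1: ATG (Met) → CTG (Leu) — missense.
Codon 2: ACT (Thr) → ACC (Thr) — synonymous.
Codon 3: TCA (Ser) → TCC (Ser) — synonymous.
Codon 6: CTT (Leu) → TTT (Phe) — missense.
Synonymous: 2 of 4.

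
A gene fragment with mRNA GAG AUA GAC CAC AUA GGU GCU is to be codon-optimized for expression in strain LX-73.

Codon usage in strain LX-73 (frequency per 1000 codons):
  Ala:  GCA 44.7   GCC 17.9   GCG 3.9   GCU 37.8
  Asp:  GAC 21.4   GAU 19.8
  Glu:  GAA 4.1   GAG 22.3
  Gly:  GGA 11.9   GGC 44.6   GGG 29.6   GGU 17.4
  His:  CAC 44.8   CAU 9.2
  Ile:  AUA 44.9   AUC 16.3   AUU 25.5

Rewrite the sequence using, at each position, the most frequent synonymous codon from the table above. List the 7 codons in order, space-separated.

GAG AUA GAC CAC AUA GGC GCA

Codon 1 (Glu): best is GAG at 22.3.
Codon 2 (Ile): best is AUA at 44.9.
Codon 3 (Asp): best is GAC at 21.4.
Codon 4 (His): best is CAC at 44.8.
Codon 5 (Ile): best is AUA at 44.9.
Codon 6 (Gly): best is GGC at 44.6.
Codon 7 (Ala): best is GCA at 44.7.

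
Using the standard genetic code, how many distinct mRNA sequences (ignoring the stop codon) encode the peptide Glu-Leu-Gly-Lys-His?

192

Glu: 2 codons.
Leu: 6 codons.
Gly: 4 codons.
Lys: 2 codons.
His: 2 codons.
2 × 6 × 4 × 2 × 2 = 192.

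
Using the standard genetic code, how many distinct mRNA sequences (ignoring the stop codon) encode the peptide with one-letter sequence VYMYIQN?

192

Val: 4 codons.
Tyr: 2 codons.
Met: 1 codon.
Tyr: 2 codons.
Ile: 3 codons.
Gln: 2 codons.
Asn: 2 codons.
4 × 2 × 1 × 2 × 3 × 2 × 2 = 192.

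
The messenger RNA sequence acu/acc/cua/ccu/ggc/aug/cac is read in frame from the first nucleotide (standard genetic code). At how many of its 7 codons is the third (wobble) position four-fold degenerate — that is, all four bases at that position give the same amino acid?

Codon 1 ACU (Thr): third position 4-fold.
Codon 2 ACC (Thr): third position 4-fold.
Codon 3 CUA (Leu): third position 4-fold.
Codon 4 CCU (Pro): third position 4-fold.
Codon 5 GGC (Gly): third position 4-fold.
Codon 6 AUG (Met): third position 1-fold.
Codon 7 CAC (His): third position 2-fold.
Four-fold degenerate third positions: 5.

5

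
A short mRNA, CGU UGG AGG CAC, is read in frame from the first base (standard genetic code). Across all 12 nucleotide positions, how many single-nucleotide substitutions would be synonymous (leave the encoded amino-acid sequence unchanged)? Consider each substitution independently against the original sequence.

Codon 1 (CGU, Arg): 3 synonymous substitutions.
Codon 2 (UGG, Trp): 0 synonymous substitutions.
Codon 3 (AGG, Arg): 2 synonymous substitutions.
Codon 4 (CAC, His): 1 synonymous substitution.
Total: 3 + 0 + 2 + 1 = 6.

6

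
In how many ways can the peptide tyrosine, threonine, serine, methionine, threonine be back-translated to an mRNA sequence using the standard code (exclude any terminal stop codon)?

Tyr: 2 codons.
Thr: 4 codons.
Ser: 6 codons.
Met: 1 codon.
Thr: 4 codons.
2 × 4 × 6 × 1 × 4 = 192.

192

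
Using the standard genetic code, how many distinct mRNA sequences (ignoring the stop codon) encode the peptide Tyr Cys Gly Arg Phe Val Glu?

1536

Tyr: 2 codons.
Cys: 2 codons.
Gly: 4 codons.
Arg: 6 codons.
Phe: 2 codons.
Val: 4 codons.
Glu: 2 codons.
2 × 2 × 4 × 6 × 2 × 4 × 2 = 1536.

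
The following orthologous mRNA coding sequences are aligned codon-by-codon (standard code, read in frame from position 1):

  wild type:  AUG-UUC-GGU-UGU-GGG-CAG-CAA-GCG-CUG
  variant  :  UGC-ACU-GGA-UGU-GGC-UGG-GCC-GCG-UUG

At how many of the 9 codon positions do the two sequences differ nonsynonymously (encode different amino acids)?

4

Codon 1: AUG Met / UGC Cys — nonsynonymous.
Codon 2: UUC Phe / ACU Thr — nonsynonymous.
Codon 3: GGU Gly / GGA Gly — synonymous.
Codon 4: UGU Cys / UGU Cys — identical.
Codon 5: GGG Gly / GGC Gly — synonymous.
Codon 6: CAG Gln / UGG Trp — nonsynonymous.
Codon 7: CAA Gln / GCC Ala — nonsynonymous.
Codon 8: GCG Ala / GCG Ala — identical.
Codon 9: CUG Leu / UUG Leu — synonymous.
Nonsynonymous differences: 4.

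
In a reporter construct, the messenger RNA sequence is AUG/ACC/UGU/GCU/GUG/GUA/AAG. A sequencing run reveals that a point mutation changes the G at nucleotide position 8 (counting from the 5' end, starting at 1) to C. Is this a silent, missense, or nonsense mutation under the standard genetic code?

missense

Position 8 falls in codon 3: UGU → Cys.
After the substitution the codon is UCU → Ser.
Cys ≠ Ser, so this is a missense mutation.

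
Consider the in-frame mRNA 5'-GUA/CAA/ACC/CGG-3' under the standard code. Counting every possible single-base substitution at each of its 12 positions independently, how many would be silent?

Codon 1 (GUA, Val): 3 synonymous substitutions.
Codon 2 (CAA, Gln): 1 synonymous substitution.
Codon 3 (ACC, Thr): 3 synonymous substitutions.
Codon 4 (CGG, Arg): 4 synonymous substitutions.
Total: 3 + 1 + 3 + 4 = 11.

11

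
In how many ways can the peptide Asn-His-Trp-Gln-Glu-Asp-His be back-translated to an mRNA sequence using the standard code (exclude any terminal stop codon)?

64

Asn: 2 codons.
His: 2 codons.
Trp: 1 codon.
Gln: 2 codons.
Glu: 2 codons.
Asp: 2 codons.
His: 2 codons.
2 × 2 × 1 × 2 × 2 × 2 × 2 = 64.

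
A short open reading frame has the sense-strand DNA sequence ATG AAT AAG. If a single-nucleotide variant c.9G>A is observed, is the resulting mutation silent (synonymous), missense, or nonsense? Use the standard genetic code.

silent

Position 9 falls in codon 3: AAG → Lys.
After the substitution the codon is AAA → Lys.
Both encode Lys, so the change is synonymous.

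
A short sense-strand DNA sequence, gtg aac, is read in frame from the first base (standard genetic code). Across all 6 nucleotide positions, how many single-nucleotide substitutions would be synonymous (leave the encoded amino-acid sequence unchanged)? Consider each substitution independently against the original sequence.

4

Codon 1 (GTG, Val): 3 synonymous substitutions.
Codon 2 (AAC, Asn): 1 synonymous substitution.
Total: 3 + 1 = 4.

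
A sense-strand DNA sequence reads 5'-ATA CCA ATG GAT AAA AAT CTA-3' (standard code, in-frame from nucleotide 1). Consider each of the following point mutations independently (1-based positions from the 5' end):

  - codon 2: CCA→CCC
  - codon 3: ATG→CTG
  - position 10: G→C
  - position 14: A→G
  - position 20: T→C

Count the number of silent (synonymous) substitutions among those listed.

Codon 2: CCA (Pro) → CCC (Pro) — synonymous.
Codon 3: ATG (Met) → CTG (Leu) — missense.
Codon 4: GAT (Asp) → CAT (His) — missense.
Codon 5: AAA (Lys) → AGA (Arg) — missense.
Codon 7: CTA (Leu) → CCA (Pro) — missense.
Synonymous: 1 of 5.

1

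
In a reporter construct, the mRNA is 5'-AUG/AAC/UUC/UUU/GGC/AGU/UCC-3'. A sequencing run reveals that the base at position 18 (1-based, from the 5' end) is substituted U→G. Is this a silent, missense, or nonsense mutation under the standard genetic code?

Position 18 falls in codon 6: AGU → Ser.
After the substitution the codon is AGG → Arg.
Ser ≠ Arg, so this is a missense mutation.

missense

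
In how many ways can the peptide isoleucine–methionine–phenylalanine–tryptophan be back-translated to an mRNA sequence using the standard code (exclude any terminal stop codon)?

6

Ile: 3 codons.
Met: 1 codon.
Phe: 2 codons.
Trp: 1 codon.
3 × 1 × 2 × 1 = 6.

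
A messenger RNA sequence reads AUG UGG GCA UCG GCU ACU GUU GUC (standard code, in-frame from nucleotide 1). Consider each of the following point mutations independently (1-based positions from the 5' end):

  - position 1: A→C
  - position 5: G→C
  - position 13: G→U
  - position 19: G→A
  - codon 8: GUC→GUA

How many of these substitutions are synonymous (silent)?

1

Codon 1: AUG (Met) → CUG (Leu) — missense.
Codon 2: UGG (Trp) → UCG (Ser) — missense.
Codon 5: GCU (Ala) → UCU (Ser) — missense.
Codon 7: GUU (Val) → AUU (Ile) — missense.
Codon 8: GUC (Val) → GUA (Val) — synonymous.
Synonymous: 1 of 5.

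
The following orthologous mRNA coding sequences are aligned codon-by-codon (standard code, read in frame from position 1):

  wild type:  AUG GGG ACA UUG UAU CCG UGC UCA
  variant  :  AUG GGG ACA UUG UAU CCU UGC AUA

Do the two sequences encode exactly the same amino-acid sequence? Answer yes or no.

no

Codon 1: AUG Met / AUG Met — identical.
Codon 2: GGG Gly / GGG Gly — identical.
Codon 3: ACA Thr / ACA Thr — identical.
Codon 4: UUG Leu / UUG Leu — identical.
Codon 5: UAU Tyr / UAU Tyr — identical.
Codon 6: CCG Pro / CCU Pro — synonymous.
Codon 7: UGC Cys / UGC Cys — identical.
Codon 8: UCA Ser / AUA Ile — nonsynonymous.
Nonsynonymous differences: 1 → different protein.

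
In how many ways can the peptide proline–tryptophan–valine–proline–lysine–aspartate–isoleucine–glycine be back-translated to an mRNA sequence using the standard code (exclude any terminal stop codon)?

3072

Pro: 4 codons.
Trp: 1 codon.
Val: 4 codons.
Pro: 4 codons.
Lys: 2 codons.
Asp: 2 codons.
Ile: 3 codons.
Gly: 4 codons.
4 × 1 × 4 × 4 × 2 × 2 × 3 × 4 = 3072.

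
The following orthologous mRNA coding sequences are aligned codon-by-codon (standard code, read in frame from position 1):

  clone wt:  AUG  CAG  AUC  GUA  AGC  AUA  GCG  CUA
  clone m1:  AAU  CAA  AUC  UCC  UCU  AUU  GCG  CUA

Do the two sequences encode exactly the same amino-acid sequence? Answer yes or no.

no

Codon 1: AUG Met / AAU Asn — nonsynonymous.
Codon 2: CAG Gln / CAA Gln — synonymous.
Codon 3: AUC Ile / AUC Ile — identical.
Codon 4: GUA Val / UCC Ser — nonsynonymous.
Codon 5: AGC Ser / UCU Ser — synonymous.
Codon 6: AUA Ile / AUU Ile — synonymous.
Codon 7: GCG Ala / GCG Ala — identical.
Codon 8: CUA Leu / CUA Leu — identical.
Nonsynonymous differences: 2 → different protein.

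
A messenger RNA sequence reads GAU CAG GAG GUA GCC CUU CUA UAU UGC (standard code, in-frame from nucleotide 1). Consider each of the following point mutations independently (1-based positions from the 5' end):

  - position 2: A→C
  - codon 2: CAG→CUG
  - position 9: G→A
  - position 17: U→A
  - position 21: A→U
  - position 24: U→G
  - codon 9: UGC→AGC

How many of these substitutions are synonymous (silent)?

Codon 1: GAU (Asp) → GCU (Ala) — missense.
Codon 2: CAG (Gln) → CUG (Leu) — missense.
Codon 3: GAG (Glu) → GAA (Glu) — synonymous.
Codon 6: CUU (Leu) → CAU (His) — missense.
Codon 7: CUA (Leu) → CUU (Leu) — synonymous.
Codon 8: UAU (Tyr) → UAG (Stop) — nonsense.
Codon 9: UGC (Cys) → AGC (Ser) — missense.
Synonymous: 2 of 7.

2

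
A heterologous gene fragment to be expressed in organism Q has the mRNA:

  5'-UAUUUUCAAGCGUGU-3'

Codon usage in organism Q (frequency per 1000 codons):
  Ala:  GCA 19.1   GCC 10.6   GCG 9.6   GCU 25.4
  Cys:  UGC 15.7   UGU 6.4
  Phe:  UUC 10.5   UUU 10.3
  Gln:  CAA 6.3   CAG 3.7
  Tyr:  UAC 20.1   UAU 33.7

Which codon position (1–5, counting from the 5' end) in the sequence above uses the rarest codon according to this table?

3

Codon 1 UAU (Tyr): 33.7 per 1000.
Codon 2 UUU (Phe): 10.3 per 1000.
Codon 3 CAA (Gln): 6.3 per 1000.
Codon 4 GCG (Ala): 9.6 per 1000.
Codon 5 UGU (Cys): 6.4 per 1000.
Lowest frequency is 6.3 at codon 3.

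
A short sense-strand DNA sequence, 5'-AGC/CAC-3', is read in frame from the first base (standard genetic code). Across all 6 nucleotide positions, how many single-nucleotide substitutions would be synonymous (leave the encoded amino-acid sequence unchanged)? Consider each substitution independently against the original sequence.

2

Codon 1 (AGC, Ser): 1 synonymous substitution.
Codon 2 (CAC, His): 1 synonymous substitution.
Total: 1 + 1 = 2.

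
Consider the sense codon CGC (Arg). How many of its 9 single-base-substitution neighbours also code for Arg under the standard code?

Position 1: none → 0 synonymous.
Position 2: none → 0 synonymous.
Position 3: CGU, CGA, CGG → 3 synonymous.
Total: 0 + 0 + 3 = 3.

3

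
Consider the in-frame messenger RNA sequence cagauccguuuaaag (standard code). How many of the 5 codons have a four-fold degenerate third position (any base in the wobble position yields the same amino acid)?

1

Codon 1 CAG (Gln): third position 2-fold.
Codon 2 AUC (Ile): third position 3-fold.
Codon 3 CGU (Arg): third position 4-fold.
Codon 4 UUA (Leu): third position 2-fold.
Codon 5 AAG (Lys): third position 2-fold.
Four-fold degenerate third positions: 1.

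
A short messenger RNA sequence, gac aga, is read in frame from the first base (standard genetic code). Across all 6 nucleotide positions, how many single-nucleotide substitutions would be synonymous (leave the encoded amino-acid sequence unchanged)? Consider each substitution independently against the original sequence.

3

Codon 1 (GAC, Asp): 1 synonymous substitution.
Codon 2 (AGA, Arg): 2 synonymous substitutions.
Total: 1 + 2 = 3.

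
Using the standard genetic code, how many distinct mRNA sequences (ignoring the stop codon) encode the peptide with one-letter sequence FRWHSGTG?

9216

Phe: 2 codons.
Arg: 6 codons.
Trp: 1 codon.
His: 2 codons.
Ser: 6 codons.
Gly: 4 codons.
Thr: 4 codons.
Gly: 4 codons.
2 × 6 × 1 × 2 × 6 × 4 × 4 × 4 = 9216.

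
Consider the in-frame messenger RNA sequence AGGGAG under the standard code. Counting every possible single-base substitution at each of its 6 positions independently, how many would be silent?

Codon 1 (AGG, Arg): 2 synonymous substitutions.
Codon 2 (GAG, Glu): 1 synonymous substitution.
Total: 2 + 1 = 3.

3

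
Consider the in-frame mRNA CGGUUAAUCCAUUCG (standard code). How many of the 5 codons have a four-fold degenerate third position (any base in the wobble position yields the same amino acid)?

2

Codon 1 CGG (Arg): third position 4-fold.
Codon 2 UUA (Leu): third position 2-fold.
Codon 3 AUC (Ile): third position 3-fold.
Codon 4 CAU (His): third position 2-fold.
Codon 5 UCG (Ser): third position 4-fold.
Four-fold degenerate third positions: 2.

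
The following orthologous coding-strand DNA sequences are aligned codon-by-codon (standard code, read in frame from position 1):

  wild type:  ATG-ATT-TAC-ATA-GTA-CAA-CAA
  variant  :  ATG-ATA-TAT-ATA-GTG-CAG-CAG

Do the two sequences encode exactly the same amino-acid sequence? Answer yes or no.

yes

Codon 1: ATG Met / ATG Met — identical.
Codon 2: ATT Ile / ATA Ile — synonymous.
Codon 3: TAC Tyr / TAT Tyr — synonymous.
Codon 4: ATA Ile / ATA Ile — identical.
Codon 5: GTA Val / GTG Val — synonymous.
Codon 6: CAA Gln / CAG Gln — synonymous.
Codon 7: CAA Gln / CAG Gln — synonymous.
Nonsynonymous differences: 0 → same protein.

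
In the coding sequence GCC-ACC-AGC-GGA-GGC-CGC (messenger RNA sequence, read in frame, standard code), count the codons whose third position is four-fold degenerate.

5

Codon 1 GCC (Ala): third position 4-fold.
Codon 2 ACC (Thr): third position 4-fold.
Codon 3 AGC (Ser): third position 2-fold.
Codon 4 GGA (Gly): third position 4-fold.
Codon 5 GGC (Gly): third position 4-fold.
Codon 6 CGC (Arg): third position 4-fold.
Four-fold degenerate third positions: 5.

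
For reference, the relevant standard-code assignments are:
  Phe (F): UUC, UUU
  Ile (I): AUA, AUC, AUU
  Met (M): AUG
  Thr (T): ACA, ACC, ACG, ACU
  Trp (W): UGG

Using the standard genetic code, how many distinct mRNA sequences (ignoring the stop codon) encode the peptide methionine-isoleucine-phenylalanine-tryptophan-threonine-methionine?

24

Met: 1 codon.
Ile: 3 codons.
Phe: 2 codons.
Trp: 1 codon.
Thr: 4 codons.
Met: 1 codon.
1 × 3 × 2 × 1 × 4 × 1 = 24.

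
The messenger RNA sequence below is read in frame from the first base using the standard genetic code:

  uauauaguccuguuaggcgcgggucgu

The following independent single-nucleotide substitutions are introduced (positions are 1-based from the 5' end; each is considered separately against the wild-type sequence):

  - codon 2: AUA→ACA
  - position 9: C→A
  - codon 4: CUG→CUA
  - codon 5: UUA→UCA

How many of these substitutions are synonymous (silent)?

Codon 2: AUA (Ile) → ACA (Thr) — missense.
Codon 3: GUC (Val) → GUA (Val) — synonymous.
Codon 4: CUG (Leu) → CUA (Leu) — synonymous.
Codon 5: UUA (Leu) → UCA (Ser) — missense.
Synonymous: 2 of 4.

2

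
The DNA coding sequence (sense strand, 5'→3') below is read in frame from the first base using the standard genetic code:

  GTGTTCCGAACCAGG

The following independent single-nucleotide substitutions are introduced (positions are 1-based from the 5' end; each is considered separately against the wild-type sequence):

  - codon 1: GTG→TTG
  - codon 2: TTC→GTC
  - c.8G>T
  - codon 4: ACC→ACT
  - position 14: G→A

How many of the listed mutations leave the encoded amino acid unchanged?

Codon 1: GTG (Val) → TTG (Leu) — missense.
Codon 2: TTC (Phe) → GTC (Val) — missense.
Codon 3: CGA (Arg) → CTA (Leu) — missense.
Codon 4: ACC (Thr) → ACT (Thr) — synonymous.
Codon 5: AGG (Arg) → AAG (Lys) — missense.
Synonymous: 1 of 5.

1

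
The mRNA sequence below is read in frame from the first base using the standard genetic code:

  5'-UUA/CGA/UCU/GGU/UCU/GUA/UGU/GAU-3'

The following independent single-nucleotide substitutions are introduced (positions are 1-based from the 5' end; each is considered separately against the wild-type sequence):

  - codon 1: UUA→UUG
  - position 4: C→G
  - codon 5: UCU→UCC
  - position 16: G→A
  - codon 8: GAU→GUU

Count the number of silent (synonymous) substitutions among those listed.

2

Codon 1: UUA (Leu) → UUG (Leu) — synonymous.
Codon 2: CGA (Arg) → GGA (Gly) — missense.
Codon 5: UCU (Ser) → UCC (Ser) — synonymous.
Codon 6: GUA (Val) → AUA (Ile) — missense.
Codon 8: GAU (Asp) → GUU (Val) — missense.
Synonymous: 2 of 5.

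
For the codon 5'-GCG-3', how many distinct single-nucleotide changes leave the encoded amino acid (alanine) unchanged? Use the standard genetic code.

Position 1: none → 0 synonymous.
Position 2: none → 0 synonymous.
Position 3: GCU, GCC, GCA → 3 synonymous.
Total: 0 + 0 + 3 = 3.

3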